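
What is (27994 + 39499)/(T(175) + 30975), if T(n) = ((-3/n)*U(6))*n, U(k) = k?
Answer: 67493/30957 ≈ 2.1802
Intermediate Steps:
T(n) = -18 (T(n) = (-3/n*6)*n = (-18/n)*n = -18)
(27994 + 39499)/(T(175) + 30975) = (27994 + 39499)/(-18 + 30975) = 67493/30957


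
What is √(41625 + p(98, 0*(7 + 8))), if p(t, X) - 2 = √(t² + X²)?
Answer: 5*√1669 ≈ 204.27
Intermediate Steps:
p(t, X) = 2 + √(X² + t²) (p(t, X) = 2 + √(t² + X²) = 2 + √(X² + t²))
√(41625 + p(98, 0*(7 + 8))) = √(41625 + (2 + √((0*(7 + 8))² + 98²))) = √(41625 + (2 + √((0*15)² + 9604))) = √(41625 + (2 + √(0² + 9604))) = √(41625 + (2 + √(0 + 9604))) = √(41625 + (2 + √9604)) = √(41625 + (2 + 98)) = √(41625 + 100) = √41725 = 5*√1669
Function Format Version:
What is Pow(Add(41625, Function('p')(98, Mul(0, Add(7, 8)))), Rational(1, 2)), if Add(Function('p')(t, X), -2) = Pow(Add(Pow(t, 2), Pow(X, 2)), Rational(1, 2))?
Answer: Mul(5, Pow(1669, Rational(1, 2))) ≈ 204.27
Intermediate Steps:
Function('p')(t, X) = Add(2, Pow(Add(Pow(X, 2), Pow(t, 2)), Rational(1, 2))) (Function('p')(t, X) = Add(2, Pow(Add(Pow(t, 2), Pow(X, 2)), Rational(1, 2))) = Add(2, Pow(Add(Pow(X, 2), Pow(t, 2)), Rational(1, 2))))
Pow(Add(41625, Function('p')(98, Mul(0, Add(7, 8)))), Rational(1, 2)) = Pow(Add(41625, Add(2, Pow(Add(Pow(Mul(0, Add(7, 8)), 2), Pow(98, 2)), Rational(1, 2)))), Rational(1, 2)) = Pow(Add(41625, Add(2, Pow(Add(Pow(Mul(0, 15), 2), 9604), Rational(1, 2)))), Rational(1, 2)) = Pow(Add(41625, Add(2, Pow(Add(Pow(0, 2), 9604), Rational(1, 2)))), Rational(1, 2)) = Pow(Add(41625, Add(2, Pow(Add(0, 9604), Rational(1, 2)))), Rational(1, 2)) = Pow(Add(41625, Add(2, Pow(9604, Rational(1, 2)))), Rational(1, 2)) = Pow(Add(41625, Add(2, 98)), Rational(1, 2)) = Pow(Add(41625, 100), Rational(1, 2)) = Pow(41725, Rational(1, 2)) = Mul(5, Pow(1669, Rational(1, 2)))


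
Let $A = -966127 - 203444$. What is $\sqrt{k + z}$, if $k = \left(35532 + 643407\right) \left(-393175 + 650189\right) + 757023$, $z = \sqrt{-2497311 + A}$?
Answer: $\sqrt{174497585169 + i \sqrt{3666882}} \approx 4.1773 \cdot 10^{5} + 0.002 i$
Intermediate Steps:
$A = -1169571$ ($A = -966127 - 203444 = -1169571$)
$z = i \sqrt{3666882}$ ($z = \sqrt{-2497311 - 1169571} = \sqrt{-3666882} = i \sqrt{3666882} \approx 1914.9 i$)
$k = 174497585169$ ($k = 678939 \cdot 257014 + 757023 = 174496828146 + 757023 = 174497585169$)
$\sqrt{k + z} = \sqrt{174497585169 + i \sqrt{3666882}}$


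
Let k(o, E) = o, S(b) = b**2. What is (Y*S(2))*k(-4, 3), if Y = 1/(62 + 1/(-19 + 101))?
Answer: -1312/5085 ≈ -0.25801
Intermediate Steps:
Y = 82/5085 (Y = 1/(62 + 1/82) = 1/(5085/82) = 82/5085 ≈ 0.016126)
(Y*S(2))*k(-4, 3) = ((82/5085)*2**2)*(-4) = ((82/5085)*4)*(-4) = (328/5085)*(-4) = -1312/5085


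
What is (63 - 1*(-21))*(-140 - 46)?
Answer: -15624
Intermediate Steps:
(63 - 1*(-21))*(-140 - 46) = (63 + 21)*(-186) = 84*(-186) = -15624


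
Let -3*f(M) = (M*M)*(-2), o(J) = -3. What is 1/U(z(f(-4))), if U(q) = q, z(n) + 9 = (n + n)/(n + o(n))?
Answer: -23/143 ≈ -0.16084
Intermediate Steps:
f(M) = 2*M**2/3 (f(M) = -M*M*(-2)/3 = -M**2*(-2)/3 = -(-2)*M**2/3 = 2*M**2/3)
z(n) = -9 + 2*n/(-3 + n) (z(n) = -9 + (n + n)/(n - 3) = -9 + (2*n)/(-3 + n) = -9 + 2*n/(-3 + n))
1/U(z(f(-4))) = 1/((27 - 14*(-4)**2/3)/(-3 + (2/3)*(-4)**2)) = 1/((27 - 14*16/3)/(-3 + (2/3)*16)) = 1/((27 - 7*32/3)/(-3 + 32/3)) = 1/((27 - 224/3)/(23/3)) = 1/((3/23)*(-143/3)) = 1/(-143/23) = -23/143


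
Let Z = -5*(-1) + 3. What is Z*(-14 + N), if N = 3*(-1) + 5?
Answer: -96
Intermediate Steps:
N = 2 (N = -3 + 5 = 2)
Z = 8 (Z = 5 + 3 = 8)
Z*(-14 + N) = 8*(-14 + 2) = 8*(-12) = -96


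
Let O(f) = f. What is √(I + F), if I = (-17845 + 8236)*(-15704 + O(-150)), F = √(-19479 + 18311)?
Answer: √(152341086 + 4*I*√73) ≈ 12343.0 + 0.e-3*I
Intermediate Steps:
F = 4*I*√73 (F = √(-1168) = 4*I*√73 ≈ 34.176*I)
I = 152341086 (I = (-17845 + 8236)*(-15704 - 150) = -9609*(-15854) = 152341086)
√(I + F) = √(152341086 + 4*I*√73)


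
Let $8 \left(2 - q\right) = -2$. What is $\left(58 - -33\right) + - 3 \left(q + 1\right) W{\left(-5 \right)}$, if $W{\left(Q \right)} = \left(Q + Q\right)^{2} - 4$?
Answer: $-845$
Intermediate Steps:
$q = \frac{9}{4}$ ($q = 2 - - \frac{1}{4} = 2 + \frac{1}{4} = \frac{9}{4} \approx 2.25$)
$W{\left(Q \right)} = -4 + 4 Q^{2}$ ($W{\left(Q \right)} = \left(2 Q\right)^{2} - 4 = 4 Q^{2} - 4 = -4 + 4 Q^{2}$)
$\left(58 - -33\right) + - 3 \left(q + 1\right) W{\left(-5 \right)} = \left(58 - -33\right) + - 3 \left(\frac{9}{4} + 1\right) \left(-4 + 4 \left(-5\right)^{2}\right) = \left(58 + 33\right) + \left(-3\right) \frac{13}{4} \left(-4 + 4 \cdot 25\right) = 91 - \frac{39 \left(-4 + 100\right)}{4} = 91 - 936 = -845$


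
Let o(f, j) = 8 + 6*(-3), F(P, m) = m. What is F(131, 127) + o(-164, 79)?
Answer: 117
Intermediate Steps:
o(f, j) = -10 (o(f, j) = 8 - 18 = -10)
F(131, 127) + o(-164, 79) = 127 - 10 = 117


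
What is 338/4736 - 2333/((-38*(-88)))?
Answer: -309963/494912 ≈ -0.62630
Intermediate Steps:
338/4736 - 2333/((-38*(-88))) = 338*(1/4736) - 2333/3344 = 169/2368 - 2333*1/3344 = 169/2368 - 2333/3344 = -309963/494912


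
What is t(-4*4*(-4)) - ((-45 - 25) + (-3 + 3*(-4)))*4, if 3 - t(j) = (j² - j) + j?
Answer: -3753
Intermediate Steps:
t(j) = 3 - j² (t(j) = 3 - ((j² - j) + j) = 3 - j²)
t(-4*4*(-4)) - ((-45 - 25) + (-3 + 3*(-4)))*4 = (3 - (-4*4*(-4))²) - ((-45 - 25) + (-3 + 3*(-4)))*4 = (3 - (-16*(-4))²) - (-70 + (-3 - 12))*4 = (3 - 1*64²) - (-70 - 15)*4 = (3 - 1*4096) - (-85)*4 = (3 - 4096) - 1*(-340) = -4093 + 340 = -3753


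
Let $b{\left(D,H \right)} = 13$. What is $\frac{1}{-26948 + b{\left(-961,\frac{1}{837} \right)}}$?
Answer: $- \frac{1}{26935} \approx -3.7126 \cdot 10^{-5}$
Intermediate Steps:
$\frac{1}{-26948 + b{\left(-961,\frac{1}{837} \right)}} = \frac{1}{-26948 + 13} = \frac{1}{-26935} = - \frac{1}{26935}$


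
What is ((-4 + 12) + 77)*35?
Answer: 2975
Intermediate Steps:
((-4 + 12) + 77)*35 = (8 + 77)*35 = 85*35 = 2975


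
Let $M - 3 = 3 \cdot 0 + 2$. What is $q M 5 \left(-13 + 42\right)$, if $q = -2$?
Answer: $-1450$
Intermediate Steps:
$M = 5$ ($M = 3 + \left(3 \cdot 0 + 2\right) = 3 + \left(0 + 2\right) = 3 + 2 = 5$)
$q M 5 \left(-13 + 42\right) = \left(-2\right) 5 \cdot 5 \left(-13 + 42\right) = \left(-10\right) 5 \cdot 29 = \left(-50\right) 29 = -1450$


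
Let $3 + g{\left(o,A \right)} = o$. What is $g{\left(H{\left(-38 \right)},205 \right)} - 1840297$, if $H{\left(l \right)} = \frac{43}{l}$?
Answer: $- \frac{69931443}{38} \approx -1.8403 \cdot 10^{6}$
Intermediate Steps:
$g{\left(o,A \right)} = -3 + o$
$g{\left(H{\left(-38 \right)},205 \right)} - 1840297 = \left(-3 + \frac{43}{-38}\right) - 1840297 = \left(-3 + 43 \left(- \frac{1}{38}\right)\right) - 1840297 = \left(-3 - \frac{43}{38}\right) - 1840297 = - \frac{157}{38} - 1840297 = - \frac{69931443}{38}$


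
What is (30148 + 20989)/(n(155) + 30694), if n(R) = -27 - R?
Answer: 51137/30512 ≈ 1.6760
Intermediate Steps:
(30148 + 20989)/(n(155) + 30694) = (30148 + 20989)/((-27 - 1*155) + 30694) = 51137/((-27 - 155) + 30694) = 51137/(-182 + 30694) = 51137/30512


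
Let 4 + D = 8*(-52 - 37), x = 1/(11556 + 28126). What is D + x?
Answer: -28412311/39682 ≈ -716.00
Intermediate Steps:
x = 1/39682 ≈ 2.5200e-5
D = -716 (D = -4 + 8*(-52 - 37) = -4 + 8*(-89) = -4 - 712 = -716)
D + x = -716 + 1/39682 = -28412311/39682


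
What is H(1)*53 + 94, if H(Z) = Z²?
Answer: 147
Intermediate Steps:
H(1)*53 + 94 = 1²*53 + 94 = 1*53 + 94 = 53 + 94 = 147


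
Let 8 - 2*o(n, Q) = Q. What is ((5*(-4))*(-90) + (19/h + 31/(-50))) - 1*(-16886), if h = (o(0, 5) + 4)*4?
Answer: 5138717/275 ≈ 18686.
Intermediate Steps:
o(n, Q) = 4 - Q/2
h = 22 (h = ((4 - ½*5) + 4)*4 = ((4 - 5/2) + 4)*4 = (3/2 + 4)*4 = (11/2)*4 = 22)
((5*(-4))*(-90) + (19/h + 31/(-50))) - 1*(-16886) = ((5*(-4))*(-90) + (19/22 + 31/(-50))) - 1*(-16886) = (-20*(-90) + (19*(1/22) + 31*(-1/50))) + 16886 = (1800 + (19/22 - 31/50)) + 16886 = (1800 + 67/275) + 16886 = 495067/275 + 16886 = 5138717/275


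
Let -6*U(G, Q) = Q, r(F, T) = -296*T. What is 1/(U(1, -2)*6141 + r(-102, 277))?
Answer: -1/79945 ≈ -1.2509e-5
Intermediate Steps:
U(G, Q) = -Q/6
1/(U(1, -2)*6141 + r(-102, 277)) = 1/(-⅙*(-2)*6141 - 296*277) = 1/((⅓)*6141 - 81992) = 1/(2047 - 81992) = 1/(-79945) = -1/79945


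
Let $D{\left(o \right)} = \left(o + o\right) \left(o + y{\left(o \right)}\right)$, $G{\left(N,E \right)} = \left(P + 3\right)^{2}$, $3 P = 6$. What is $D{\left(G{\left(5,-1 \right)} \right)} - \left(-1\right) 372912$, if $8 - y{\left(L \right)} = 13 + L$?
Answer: $372662$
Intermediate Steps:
$P = 2$ ($P = \frac{1}{3} \cdot 6 = 2$)
$G{\left(N,E \right)} = 25$ ($G{\left(N,E \right)} = \left(2 + 3\right)^{2} = 5^{2} = 25$)
$y{\left(L \right)} = -5 - L$ ($y{\left(L \right)} = 8 - \left(13 + L\right) = -5 - L$)
$D{\left(o \right)} = - 10 o$ ($D{\left(o \right)} = \left(o + o\right) \left(o - \left(5 + o\right)\right) = 2 o \left(-5\right) = - 10 o$)
$D{\left(G{\left(5,-1 \right)} \right)} - \left(-1\right) 372912 = \left(-10\right) 25 - \left(-1\right) 372912 = -250 - -372912 = -250 + 372912 = 372662$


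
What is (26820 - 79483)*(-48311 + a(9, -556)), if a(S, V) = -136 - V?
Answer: 2522083733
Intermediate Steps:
(26820 - 79483)*(-48311 + a(9, -556)) = (26820 - 79483)*(-48311 + (-136 - 1*(-556))) = -52663*(-48311 + (-136 + 556)) = -52663*(-48311 + 420) = -52663*(-47891) = 2522083733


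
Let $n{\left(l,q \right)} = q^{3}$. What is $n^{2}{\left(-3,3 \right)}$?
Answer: $729$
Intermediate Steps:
$n^{2}{\left(-3,3 \right)} = \left(3^{3}\right)^{2} = 27^{2} = 729$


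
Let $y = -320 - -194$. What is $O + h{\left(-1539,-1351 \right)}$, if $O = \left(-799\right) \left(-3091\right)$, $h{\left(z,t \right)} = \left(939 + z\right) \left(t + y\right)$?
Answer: $3355909$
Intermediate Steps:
$y = -126$ ($y = -320 + 194 = -126$)
$h{\left(z,t \right)} = \left(-126 + t\right) \left(939 + z\right)$ ($h{\left(z,t \right)} = \left(939 + z\right) \left(t - 126\right) = \left(939 + z\right) \left(-126 + t\right) = \left(-126 + t\right) \left(939 + z\right)$)
$O = 2469709$
$O + h{\left(-1539,-1351 \right)} = 2469709 - -886200 = 2469709 + \left(-118314 + 193914 - 1268589 + 2079189\right) = 2469709 + 886200 = 3355909$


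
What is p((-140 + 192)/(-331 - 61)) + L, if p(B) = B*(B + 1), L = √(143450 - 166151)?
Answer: -1105/9604 + I*√22701 ≈ -0.11506 + 150.67*I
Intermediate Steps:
L = I*√22701 (L = √(-22701) = I*√22701 ≈ 150.67*I)
p(B) = B*(1 + B)
p((-140 + 192)/(-331 - 61)) + L = ((-140 + 192)/(-331 - 61))*(1 + (-140 + 192)/(-331 - 61)) + I*√22701 = (52/(-392))*(1 + 52/(-392)) + I*√22701 = (52*(-1/392))*(1 + 52*(-1/392)) + I*√22701 = -13*(1 - 13/98)/98 + I*√22701 = -13/98*85/98 + I*√22701 = -1105/9604 + I*√22701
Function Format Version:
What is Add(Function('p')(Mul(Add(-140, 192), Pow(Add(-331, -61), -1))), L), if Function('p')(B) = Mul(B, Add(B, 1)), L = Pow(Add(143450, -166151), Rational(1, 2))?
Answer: Add(Rational(-1105, 9604), Mul(I, Pow(22701, Rational(1, 2)))) ≈ Add(-0.11506, Mul(150.67, I))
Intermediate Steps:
L = Mul(I, Pow(22701, Rational(1, 2))) (L = Pow(-22701, Rational(1, 2)) = Mul(I, Pow(22701, Rational(1, 2))) ≈ Mul(150.67, I))
Function('p')(B) = Mul(B, Add(1, B))
Add(Function('p')(Mul(Add(-140, 192), Pow(Add(-331, -61), -1))), L) = Add(Mul(Mul(Add(-140, 192), Pow(Add(-331, -61), -1)), Add(1, Mul(Add(-140, 192), Pow(Add(-331, -61), -1)))), Mul(I, Pow(22701, Rational(1, 2)))) = Add(Mul(Mul(52, Pow(-392, -1)), Add(1, Mul(52, Pow(-392, -1)))), Mul(I, Pow(22701, Rational(1, 2)))) = Add(Mul(Mul(52, Rational(-1, 392)), Add(1, Mul(52, Rational(-1, 392)))), Mul(I, Pow(22701, Rational(1, 2)))) = Add(Mul(Rational(-13, 98), Add(1, Rational(-13, 98))), Mul(I, Pow(22701, Rational(1, 2)))) = Add(Mul(Rational(-13, 98), Rational(85, 98)), Mul(I, Pow(22701, Rational(1, 2)))) = Add(Rational(-1105, 9604), Mul(I, Pow(22701, Rational(1, 2))))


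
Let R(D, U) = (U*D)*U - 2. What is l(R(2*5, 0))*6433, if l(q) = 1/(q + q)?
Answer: -6433/4 ≈ -1608.3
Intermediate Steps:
R(D, U) = -2 + D*U² (R(D, U) = (D*U)*U - 2 = D*U² - 2 = -2 + D*U²)
l(q) = 1/(2*q)
l(R(2*5, 0))*6433 = (1/(2*(-2 + (2*5)*0²)))*6433 = (1/(2*(-2 + 10*0)))*6433 = (1/(2*(-2 + 0)))*6433 = ((½)/(-2))*6433 = ((½)*(-½))*6433 = -¼*6433 = -6433/4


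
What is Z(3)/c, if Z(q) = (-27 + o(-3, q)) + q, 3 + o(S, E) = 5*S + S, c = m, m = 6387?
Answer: -15/2129 ≈ -0.0070456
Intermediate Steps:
c = 6387
o(S, E) = -3 + 6*S (o(S, E) = -3 + (5*S + S) = -3 + 6*S)
Z(q) = -48 + q (Z(q) = (-27 + (-3 + 6*(-3))) + q = (-27 + (-3 - 18)) + q = (-27 - 21) + q = -48 + q)
Z(3)/c = (-48 + 3)/6387 = -45*1/6387 = -15/2129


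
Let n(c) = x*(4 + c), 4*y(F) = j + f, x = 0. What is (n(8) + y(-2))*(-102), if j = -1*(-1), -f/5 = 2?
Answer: 459/2 ≈ 229.50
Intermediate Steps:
f = -10 (f = -5*2 = -10)
j = 1
y(F) = -9/4 (y(F) = (1 - 10)/4 = (¼)*(-9) = -9/4)
n(c) = 0 (n(c) = 0*(4 + c) = 0)
(n(8) + y(-2))*(-102) = (0 - 9/4)*(-102) = -9/4*(-102) = 459/2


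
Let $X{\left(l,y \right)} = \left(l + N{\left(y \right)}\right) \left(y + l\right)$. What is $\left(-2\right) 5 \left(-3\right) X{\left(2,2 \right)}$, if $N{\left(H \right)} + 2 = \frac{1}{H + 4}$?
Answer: $20$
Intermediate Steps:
$N{\left(H \right)} = -2 + \frac{1}{4 + H}$ ($N{\left(H \right)} = -2 + \frac{1}{H + 4} = -2 + \frac{1}{4 + H}$)
$X{\left(l,y \right)} = \left(l + y\right) \left(l + \frac{-7 - 2 y}{4 + y}\right)$ ($X{\left(l,y \right)} = \left(l + \frac{-7 - 2 y}{4 + y}\right) \left(y + l\right) = \left(l + \frac{-7 - 2 y}{4 + y}\right) \left(l + y\right) = \left(l + y\right) \left(l + \frac{-7 - 2 y}{4 + y}\right)$)
$\left(-2\right) 5 \left(-3\right) X{\left(2,2 \right)} = \left(-2\right) 5 \left(-3\right) \frac{\left(-1\right) 2 \left(7 + 2 \cdot 2\right) - 2 \left(7 + 2 \cdot 2\right) + 2 \left(4 + 2\right) \left(2 + 2\right)}{4 + 2} = \left(-10\right) \left(-3\right) \frac{\left(-1\right) 2 \left(7 + 4\right) - 2 \left(7 + 4\right) + 2 \cdot 6 \cdot 4}{6} = 30 \frac{\left(-1\right) 2 \cdot 11 - 2 \cdot 11 + 48}{6} = 30 \frac{-22 - 22 + 48}{6} = 30 \cdot \frac{1}{6} \cdot 4 = 30 \cdot \frac{2}{3} = 20$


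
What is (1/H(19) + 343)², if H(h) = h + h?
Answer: 169911225/1444 ≈ 1.1767e+5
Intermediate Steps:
H(h) = 2*h
(1/H(19) + 343)² = (1/(2*19) + 343)² = (1/38 + 343)² = (13035/38)² = 169911225/1444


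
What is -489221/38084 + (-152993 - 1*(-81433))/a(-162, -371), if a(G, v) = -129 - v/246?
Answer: 655078157617/1194428492 ≈ 548.45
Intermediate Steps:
a(G, v) = -129 - v/246
-489221/38084 + (-152993 - 1*(-81433))/a(-162, -371) = -489221/38084 + (-152993 - 1*(-81433))/(-129 - 1/246*(-371)) = -489221*1/38084 + (-152993 + 81433)/(-129 + 371/246) = -489221/38084 - 71560/(-31363/246) = -489221/38084 - 71560*(-246/31363) = -489221/38084 + 17603760/31363 = 655078157617/1194428492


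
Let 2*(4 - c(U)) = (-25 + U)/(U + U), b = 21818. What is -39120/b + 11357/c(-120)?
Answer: 11886833448/3872695 ≈ 3069.4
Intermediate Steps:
c(U) = 4 - (-25 + U)/(4*U) (c(U) = 4 - (-25 + U)/(2*(U + U)) = 4 - (-25 + U)/(2*(2*U)) = 4 - (-25 + U)*1/(2*U)/2 = 4 - (-25 + U)/(4*U))
-39120/b + 11357/c(-120) = -39120/21818 + 11357/(((5/4)*(5 + 3*(-120))/(-120))) = -39120*1/21818 + 11357/(((5/4)*(-1/120)*(5 - 360))) = -19560/10909 + 11357/(((5/4)*(-1/120)*(-355))) = -19560/10909 + 11357/(355/96) = -19560/10909 + 11357*(96/355) = -19560/10909 + 1090272/355 = 11886833448/3872695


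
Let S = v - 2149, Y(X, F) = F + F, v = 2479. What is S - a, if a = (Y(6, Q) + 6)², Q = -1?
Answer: 314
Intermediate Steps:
Y(X, F) = 2*F
S = 330 (S = 2479 - 2149 = 330)
a = 16 (a = (2*(-1) + 6)² = (-2 + 6)² = 4² = 16)
S - a = 330 - 1*16 = 330 - 16 = 314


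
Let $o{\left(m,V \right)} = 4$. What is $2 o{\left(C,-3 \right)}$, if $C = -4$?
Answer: $8$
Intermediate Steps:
$2 o{\left(C,-3 \right)} = 2 \cdot 4 = 8$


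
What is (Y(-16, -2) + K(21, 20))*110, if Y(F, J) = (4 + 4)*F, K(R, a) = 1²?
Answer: -13970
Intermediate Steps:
K(R, a) = 1
Y(F, J) = 8*F
(Y(-16, -2) + K(21, 20))*110 = (8*(-16) + 1)*110 = (-128 + 1)*110 = -127*110 = -13970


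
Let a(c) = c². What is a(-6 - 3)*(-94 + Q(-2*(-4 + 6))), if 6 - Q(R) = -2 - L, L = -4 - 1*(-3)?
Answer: -7047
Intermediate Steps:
L = -1 (L = -4 + 3 = -1)
Q(R) = 7 (Q(R) = 6 - (-2 - 1*(-1)) = 6 - (-2 + 1) = 6 - 1*(-1) = 6 + 1 = 7)
a(-6 - 3)*(-94 + Q(-2*(-4 + 6))) = (-6 - 3)²*(-94 + 7) = (-9)²*(-87) = 81*(-87) = -7047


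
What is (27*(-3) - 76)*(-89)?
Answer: 13973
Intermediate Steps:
(27*(-3) - 76)*(-89) = (-81 - 76)*(-89) = -157*(-89) = 13973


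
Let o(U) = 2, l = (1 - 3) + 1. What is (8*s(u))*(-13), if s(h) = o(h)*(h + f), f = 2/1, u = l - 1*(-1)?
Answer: -416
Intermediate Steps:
l = -1 (l = -2 + 1 = -1)
u = 0 (u = -1 - 1*(-1) = -1 + 1 = 0)
f = 2 (f = 2*1 = 2)
s(h) = 4 + 2*h (s(h) = 2*(h + 2) = 2*(2 + h) = 4 + 2*h)
(8*s(u))*(-13) = (8*(4 + 2*0))*(-13) = (8*(4 + 0))*(-13) = (8*4)*(-13) = 32*(-13) = -416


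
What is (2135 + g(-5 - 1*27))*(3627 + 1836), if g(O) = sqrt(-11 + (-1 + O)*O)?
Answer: 11663505 + 5463*sqrt(1045) ≈ 1.1840e+7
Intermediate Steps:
g(O) = sqrt(-11 + O*(-1 + O))
(2135 + g(-5 - 1*27))*(3627 + 1836) = (2135 + sqrt(-11 + (-5 - 1*27)**2 - (-5 - 1*27)))*(3627 + 1836) = (2135 + sqrt(-11 + (-5 - 27)**2 - (-5 - 27)))*5463 = (2135 + sqrt(-11 + (-32)**2 - 1*(-32)))*5463 = (2135 + sqrt(-11 + 1024 + 32))*5463 = (2135 + sqrt(1045))*5463 = 11663505 + 5463*sqrt(1045)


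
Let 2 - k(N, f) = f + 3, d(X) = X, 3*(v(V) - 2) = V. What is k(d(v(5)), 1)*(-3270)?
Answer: 6540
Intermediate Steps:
v(V) = 2 + V/3
k(N, f) = -1 - f (k(N, f) = 2 - (f + 3) = 2 - (3 + f) = 2 + (-3 - f) = -1 - f)
k(d(v(5)), 1)*(-3270) = (-1 - 1*1)*(-3270) = (-1 - 1)*(-3270) = -2*(-3270) = 6540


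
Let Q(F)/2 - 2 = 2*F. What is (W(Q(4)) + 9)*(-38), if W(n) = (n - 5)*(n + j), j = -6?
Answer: -8322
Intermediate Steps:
Q(F) = 4 + 4*F (Q(F) = 4 + 2*(2*F) = 4 + 4*F)
W(n) = (-6 + n)*(-5 + n) (W(n) = (n - 5)*(n - 6) = (-5 + n)*(-6 + n) = (-6 + n)*(-5 + n))
(W(Q(4)) + 9)*(-38) = ((30 + (4 + 4*4)**2 - 11*(4 + 4*4)) + 9)*(-38) = ((30 + (4 + 16)**2 - 11*(4 + 16)) + 9)*(-38) = ((30 + 20**2 - 11*20) + 9)*(-38) = ((30 + 400 - 220) + 9)*(-38) = (210 + 9)*(-38) = 219*(-38) = -8322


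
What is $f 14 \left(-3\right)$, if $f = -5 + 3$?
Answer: $84$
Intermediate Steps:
$f = -2$
$f 14 \left(-3\right) = \left(-2\right) 14 \left(-3\right) = \left(-28\right) \left(-3\right) = 84$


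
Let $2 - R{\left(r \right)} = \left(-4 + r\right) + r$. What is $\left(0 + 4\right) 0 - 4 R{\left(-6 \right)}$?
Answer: $-72$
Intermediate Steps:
$R{\left(r \right)} = 6 - 2 r$ ($R{\left(r \right)} = 2 - \left(\left(-4 + r\right) + r\right) = 2 - \left(-4 + 2 r\right) = 6 - 2 r$)
$\left(0 + 4\right) 0 - 4 R{\left(-6 \right)} = \left(0 + 4\right) 0 - 4 \left(6 - -12\right) = 4 \cdot 0 - 4 \left(6 + 12\right) = 0 - 72 = -72$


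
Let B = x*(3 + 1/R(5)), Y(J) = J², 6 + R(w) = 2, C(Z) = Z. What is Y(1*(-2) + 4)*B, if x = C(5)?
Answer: 55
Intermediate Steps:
x = 5
R(w) = -4 (R(w) = -6 + 2 = -4)
B = 55/4 (B = 5*(3 + 1/(-4)) = 5*(3 + 1*(-¼)) = 5*(3 - ¼) = 5*(11/4) = 55/4 ≈ 13.750)
Y(1*(-2) + 4)*B = (1*(-2) + 4)²*(55/4) = (-2 + 4)²*(55/4) = 2²*(55/4) = 4*(55/4) = 55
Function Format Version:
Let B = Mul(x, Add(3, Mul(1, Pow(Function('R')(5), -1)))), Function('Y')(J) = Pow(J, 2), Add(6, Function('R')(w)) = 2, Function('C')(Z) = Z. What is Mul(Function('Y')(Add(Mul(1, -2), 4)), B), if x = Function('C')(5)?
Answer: 55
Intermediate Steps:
x = 5
Function('R')(w) = -4 (Function('R')(w) = Add(-6, 2) = -4)
B = Rational(55, 4) (B = Mul(5, Add(3, Mul(1, Pow(-4, -1)))) = Mul(5, Add(3, Mul(1, Rational(-1, 4)))) = Mul(5, Add(3, Rational(-1, 4))) = Mul(5, Rational(11, 4)) = Rational(55, 4) ≈ 13.750)
Mul(Function('Y')(Add(Mul(1, -2), 4)), B) = Mul(Pow(Add(Mul(1, -2), 4), 2), Rational(55, 4)) = Mul(Pow(Add(-2, 4), 2), Rational(55, 4)) = Mul(Pow(2, 2), Rational(55, 4)) = Mul(4, Rational(55, 4)) = 55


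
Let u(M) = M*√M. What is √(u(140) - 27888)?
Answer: 2*√(-6972 + 70*√35) ≈ 161.96*I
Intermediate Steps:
u(M) = M^(3/2)
√(u(140) - 27888) = √(140^(3/2) - 27888) = √(280*√35 - 27888) = √(-27888 + 280*√35)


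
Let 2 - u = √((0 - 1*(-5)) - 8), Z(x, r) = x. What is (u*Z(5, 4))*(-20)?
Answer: -200 + 100*I*√3 ≈ -200.0 + 173.21*I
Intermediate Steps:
u = 2 - I*√3 (u = 2 - √((0 - 1*(-5)) - 8) = 2 - √((0 + 5) - 8) = 2 - √(5 - 8) = 2 - √(-3) = 2 - I*√3 ≈ 2.0 - 1.732*I)
(u*Z(5, 4))*(-20) = ((2 - I*√3)*5)*(-20) = (10 - 5*I*√3)*(-20) = -200 + 100*I*√3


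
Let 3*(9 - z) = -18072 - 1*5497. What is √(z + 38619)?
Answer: √418359/3 ≈ 215.60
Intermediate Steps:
z = 23596/3 (z = 9 - (-18072 - 1*5497)/3 = 9 - (-18072 - 5497)/3 = 9 - ⅓*(-23569) = 9 + 23569/3 = 23596/3 ≈ 7865.3)
√(z + 38619) = √(23596/3 + 38619) = √(139453/3) = √418359/3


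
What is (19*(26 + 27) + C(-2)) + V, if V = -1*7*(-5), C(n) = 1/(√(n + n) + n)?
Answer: 4167/4 - I/4 ≈ 1041.8 - 0.25*I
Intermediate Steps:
C(n) = 1/(n + √2*√n) (C(n) = 1/(√(2*n) + n) = 1/(√2*√n + n) = 1/(n + √2*√n))
V = 35 (V = -7*(-5) = 35)
(19*(26 + 27) + C(-2)) + V = (19*(26 + 27) + 1/(-2 + √2*√(-2))) + 35 = (19*53 + 1/(-2 + √2*(I*√2))) + 35 = (1007 + 1/(-2 + 2*I)) + 35 = (1007 + (-2 - 2*I)/8) + 35 = 1042 + (-2 - 2*I)/8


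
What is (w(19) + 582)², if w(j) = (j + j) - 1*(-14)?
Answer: 401956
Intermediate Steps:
w(j) = 14 + 2*j (w(j) = 2*j + 14 = 14 + 2*j)
(w(19) + 582)² = ((14 + 2*19) + 582)² = ((14 + 38) + 582)² = (52 + 582)² = 634² = 401956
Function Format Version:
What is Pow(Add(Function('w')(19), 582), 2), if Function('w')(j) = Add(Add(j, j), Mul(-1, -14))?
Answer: 401956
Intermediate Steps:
Function('w')(j) = Add(14, Mul(2, j)) (Function('w')(j) = Add(Mul(2, j), 14) = Add(14, Mul(2, j)))
Pow(Add(Function('w')(19), 582), 2) = Pow(Add(Add(14, Mul(2, 19)), 582), 2) = Pow(Add(Add(14, 38), 582), 2) = Pow(Add(52, 582), 2) = Pow(634, 2) = 401956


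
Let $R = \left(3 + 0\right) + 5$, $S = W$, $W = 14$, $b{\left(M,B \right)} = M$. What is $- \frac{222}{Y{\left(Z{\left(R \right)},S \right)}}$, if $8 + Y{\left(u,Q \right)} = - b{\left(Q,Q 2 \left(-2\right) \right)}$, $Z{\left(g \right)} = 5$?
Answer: $\frac{111}{11} \approx 10.091$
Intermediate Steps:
$S = 14$
$R = 8$ ($R = 3 + 5 = 8$)
$Y{\left(u,Q \right)} = -8 - Q$
$- \frac{222}{Y{\left(Z{\left(R \right)},S \right)}} = - \frac{222}{-8 - 14} = - \frac{222}{-22} = \left(-222\right) \left(- \frac{1}{22}\right) = \frac{111}{11}$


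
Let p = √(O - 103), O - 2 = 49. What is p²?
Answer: -52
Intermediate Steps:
O = 51 (O = 2 + 49 = 51)
p = 2*I*√13 (p = √(51 - 103) = √(-52) = 2*I*√13 ≈ 7.2111*I)
p² = (2*I*√13)² = -52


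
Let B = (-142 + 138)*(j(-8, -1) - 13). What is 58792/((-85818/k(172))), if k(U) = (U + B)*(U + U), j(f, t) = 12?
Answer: -1779751424/42909 ≈ -41477.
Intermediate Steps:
B = 4 (B = (-142 + 138)*(12 - 13) = -4*(-1) = 4)
k(U) = 2*U*(4 + U) (k(U) = (U + 4)*(U + U) = (4 + U)*(2*U) = 2*U*(4 + U))
58792/((-85818/k(172))) = 58792/((-85818*1/(344*(4 + 172)))) = 58792/((-85818/(2*172*176))) = 58792/((-85818/60544)) = 58792/((-85818*1/60544)) = 58792/(-42909/30272) = 58792*(-30272/42909) = -1779751424/42909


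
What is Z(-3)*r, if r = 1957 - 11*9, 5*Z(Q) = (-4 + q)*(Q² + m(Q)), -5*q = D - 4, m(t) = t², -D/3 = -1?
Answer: -635436/25 ≈ -25417.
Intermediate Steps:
D = 3 (D = -3*(-1) = 3)
q = ⅕ (q = -(3 - 4)/5 = -⅕*(-1) = ⅕ ≈ 0.20000)
Z(Q) = -38*Q²/25 (Z(Q) = ((-4 + ⅕)*(Q² + Q²))/5 = (-38*Q²/5)/5 = -38*Q²/25)
r = 1858 (r = 1957 - 1*99 = 1957 - 99 = 1858)
Z(-3)*r = -38/25*(-3)²*1858 = -38/25*9*1858 = -342/25*1858 = -635436/25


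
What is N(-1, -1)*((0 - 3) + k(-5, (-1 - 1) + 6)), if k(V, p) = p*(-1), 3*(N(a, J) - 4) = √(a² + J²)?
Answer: -28 - 7*√2/3 ≈ -31.300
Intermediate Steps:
N(a, J) = 4 + √(J² + a²)/3 (N(a, J) = 4 + √(a² + J²)/3 = 4 + √(J² + a²)/3)
k(V, p) = -p
N(-1, -1)*((0 - 3) + k(-5, (-1 - 1) + 6)) = (4 + √((-1)² + (-1)²)/3)*((0 - 3) - ((-1 - 1) + 6)) = (4 + √(1 + 1)/3)*(-3 - (-2 + 6)) = (4 + √2/3)*(-3 - 1*4) = (4 + √2/3)*(-3 - 4) = (4 + √2/3)*(-7) = -28 - 7*√2/3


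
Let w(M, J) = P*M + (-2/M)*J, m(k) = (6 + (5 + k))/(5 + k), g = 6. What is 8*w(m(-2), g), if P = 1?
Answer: -8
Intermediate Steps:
m(k) = (11 + k)/(5 + k)
w(M, J) = M - 2*J/M (w(M, J) = 1*M + (-2/M)*J = M - 2*J/M)
8*w(m(-2), g) = 8*((11 - 2)/(5 - 2) - 2*6/(11 - 2)/(5 - 2)) = 8*(9/3 - 2*6/9/3) = 8*((⅓)*9 - 2*6/(⅓)*9) = 8*(3 - 2*6/3) = 8*(3 - 2*6*⅓) = 8*(3 - 4) = 8*(-1) = -8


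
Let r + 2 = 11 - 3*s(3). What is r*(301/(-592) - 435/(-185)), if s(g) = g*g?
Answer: -9819/296 ≈ -33.172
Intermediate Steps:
s(g) = g²
r = -18 (r = -2 + (11 - 3*3²) = -2 + (11 - 3*9) = -2 + (11 - 27) = -2 - 16 = -18)
r*(301/(-592) - 435/(-185)) = -18*(301/(-592) - 435/(-185)) = -18*(301*(-1/592) - 435*(-1/185)) = -18*(-301/592 + 87/37) = -18*1091/592 = -9819/296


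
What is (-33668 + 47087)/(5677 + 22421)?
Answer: 213/446 ≈ 0.47758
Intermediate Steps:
(-33668 + 47087)/(5677 + 22421) = 13419/28098 = 13419*(1/28098) = 213/446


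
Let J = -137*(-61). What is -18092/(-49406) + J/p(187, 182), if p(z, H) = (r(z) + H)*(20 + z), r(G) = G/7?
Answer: 4180855439/7470854181 ≈ 0.55962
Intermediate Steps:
r(G) = G/7 (r(G) = G*(1/7) = G/7)
p(z, H) = (20 + z)*(H + z/7) (p(z, H) = (z/7 + H)*(20 + z) = (H + z/7)*(20 + z) = (20 + z)*(H + z/7))
J = 8357
-18092/(-49406) + J/p(187, 182) = -18092/(-49406) + 8357/(20*182 + (1/7)*187**2 + (20/7)*187 + 182*187) = -18092*(-1/49406) + 8357/(3640 + (1/7)*34969 + 3740/7 + 34034) = 9046/24703 + 8357/(3640 + 34969/7 + 3740/7 + 34034) = 9046/24703 + 8357/(302427/7) = 9046/24703 + 8357*(7/302427) = 9046/24703 + 58499/302427 = 4180855439/7470854181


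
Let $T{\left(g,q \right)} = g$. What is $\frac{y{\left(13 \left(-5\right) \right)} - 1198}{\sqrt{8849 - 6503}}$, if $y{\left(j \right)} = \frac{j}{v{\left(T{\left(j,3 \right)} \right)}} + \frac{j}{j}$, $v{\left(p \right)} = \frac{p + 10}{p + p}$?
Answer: $- \frac{14857 \sqrt{2346}}{25806} \approx -27.885$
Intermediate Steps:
$v{\left(p \right)} = \frac{10 + p}{2 p}$
$y{\left(j \right)} = 1 + \frac{2 j^{2}}{10 + j}$ ($y{\left(j \right)} = \frac{j}{\frac{1}{2} \frac{1}{j} \left(10 + j\right)} + \frac{j}{j} = j \frac{2 j}{10 + j} + 1 = \frac{2 j^{2}}{10 + j} + 1 = 1 + \frac{2 j^{2}}{10 + j}$)
$\frac{y{\left(13 \left(-5\right) \right)} - 1198}{\sqrt{8849 - 6503}} = \frac{\frac{10 + 13 \left(-5\right) + 2 \left(13 \left(-5\right)\right)^{2}}{10 + 13 \left(-5\right)} - 1198}{\sqrt{8849 - 6503}} = \frac{\frac{10 - 65 + 2 \left(-65\right)^{2}}{10 - 65} - 1198}{\sqrt{2346}} = \left(\frac{10 - 65 + 2 \cdot 4225}{-55} - 1198\right) \frac{\sqrt{2346}}{2346} = \left(- \frac{10 - 65 + 8450}{55} - 1198\right) \frac{\sqrt{2346}}{2346} = \left(\left(- \frac{1}{55}\right) 8395 - 1198\right) \frac{\sqrt{2346}}{2346} = \left(- \frac{1679}{11} - 1198\right) \frac{\sqrt{2346}}{2346} = - \frac{14857 \frac{\sqrt{2346}}{2346}}{11} = - \frac{14857 \sqrt{2346}}{25806}$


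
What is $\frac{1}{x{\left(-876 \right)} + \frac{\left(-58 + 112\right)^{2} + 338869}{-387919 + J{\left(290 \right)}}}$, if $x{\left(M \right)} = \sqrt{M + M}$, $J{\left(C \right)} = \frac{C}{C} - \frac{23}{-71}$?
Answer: $- \frac{26734327068557}{53184161744347681} - \frac{60685624163522 i \sqrt{438}}{53184161744347681} \approx -0.00050267 - 0.02388 i$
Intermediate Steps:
$J{\left(C \right)} = \frac{94}{71}$ ($J{\left(C \right)} = 1 - - \frac{23}{71} = 1 + \frac{23}{71} = \frac{94}{71}$)
$x{\left(M \right)} = \sqrt{2} \sqrt{M}$ ($x{\left(M \right)} = \sqrt{2 M} = \sqrt{2} \sqrt{M}$)
$\frac{1}{x{\left(-876 \right)} + \frac{\left(-58 + 112\right)^{2} + 338869}{-387919 + J{\left(290 \right)}}} = \frac{1}{\sqrt{2} \sqrt{-876} + \frac{\left(-58 + 112\right)^{2} + 338869}{-387919 + \frac{94}{71}}} = \frac{1}{\sqrt{2} \cdot 2 i \sqrt{219} + \frac{54^{2} + 338869}{- \frac{27542155}{71}}} = \frac{1}{2 i \sqrt{438} + \left(2916 + 338869\right) \left(- \frac{71}{27542155}\right)} = \frac{1}{2 i \sqrt{438} + 341785 \left(- \frac{71}{27542155}\right)} = \frac{1}{2 i \sqrt{438} - \frac{4853347}{5508431}} = \frac{1}{- \frac{4853347}{5508431} + 2 i \sqrt{438}}$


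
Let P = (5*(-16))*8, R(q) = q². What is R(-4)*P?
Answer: -10240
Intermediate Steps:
P = -640 (P = -80*8 = -640)
R(-4)*P = (-4)²*(-640) = 16*(-640) = -10240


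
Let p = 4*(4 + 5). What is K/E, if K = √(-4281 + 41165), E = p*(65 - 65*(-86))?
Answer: √9221/101790 ≈ 0.00094337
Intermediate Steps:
p = 36 (p = 4*9 = 36)
E = 203580 (E = 36*(65 - 65*(-86)) = 36*(65 + 5590) = 36*5655 = 203580)
K = 2*√9221 (K = √36884 = 2*√9221 ≈ 192.05)
K/E = (2*√9221)/203580 = (2*√9221)*(1/203580) = √9221/101790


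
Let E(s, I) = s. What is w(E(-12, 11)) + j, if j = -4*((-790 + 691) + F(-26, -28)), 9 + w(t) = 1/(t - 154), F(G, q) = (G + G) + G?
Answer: 116033/166 ≈ 698.99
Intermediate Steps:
F(G, q) = 3*G (F(G, q) = 2*G + G = 3*G)
w(t) = -9 + 1/(-154 + t) (w(t) = -9 + 1/(t - 154) = -9 + 1/(-154 + t))
j = 708 (j = -4*((-790 + 691) + 3*(-26)) = -4*(-99 - 78) = -4*(-177) = 708)
w(E(-12, 11)) + j = (1387 - 9*(-12))/(-154 - 12) + 708 = (1387 + 108)/(-166) + 708 = -1/166*1495 + 708 = -1495/166 + 708 = 116033/166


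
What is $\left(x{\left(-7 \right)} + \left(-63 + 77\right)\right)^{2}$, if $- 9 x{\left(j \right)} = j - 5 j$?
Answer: $\frac{9604}{81} \approx 118.57$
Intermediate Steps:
$x{\left(j \right)} = \frac{4 j}{9}$ ($x{\left(j \right)} = - \frac{j - 5 j}{9} = - \frac{\left(-4\right) j}{9} = \frac{4 j}{9}$)
$\left(x{\left(-7 \right)} + \left(-63 + 77\right)\right)^{2} = \left(\frac{4}{9} \left(-7\right) + \left(-63 + 77\right)\right)^{2} = \left(- \frac{28}{9} + 14\right)^{2} = \left(\frac{98}{9}\right)^{2} = \frac{9604}{81}$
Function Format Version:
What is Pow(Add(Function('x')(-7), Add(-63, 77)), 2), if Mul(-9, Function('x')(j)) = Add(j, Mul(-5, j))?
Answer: Rational(9604, 81) ≈ 118.57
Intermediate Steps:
Function('x')(j) = Mul(Rational(4, 9), j) (Function('x')(j) = Mul(Rational(-1, 9), Add(j, Mul(-5, j))) = Mul(Rational(-1, 9), Mul(-4, j)) = Mul(Rational(4, 9), j))
Pow(Add(Function('x')(-7), Add(-63, 77)), 2) = Pow(Add(Mul(Rational(4, 9), -7), Add(-63, 77)), 2) = Pow(Add(Rational(-28, 9), 14), 2) = Pow(Rational(98, 9), 2) = Rational(9604, 81)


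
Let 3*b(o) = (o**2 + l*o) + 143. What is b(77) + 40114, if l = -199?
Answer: 111091/3 ≈ 37030.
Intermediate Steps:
b(o) = 143/3 - 199*o/3 + o**2/3 (b(o) = ((o**2 - 199*o) + 143)/3 = (143 + o**2 - 199*o)/3 = 143/3 - 199*o/3 + o**2/3)
b(77) + 40114 = (143/3 - 199/3*77 + (1/3)*77**2) + 40114 = (143/3 - 15323/3 + (1/3)*5929) + 40114 = (143/3 - 15323/3 + 5929/3) + 40114 = -9251/3 + 40114 = 111091/3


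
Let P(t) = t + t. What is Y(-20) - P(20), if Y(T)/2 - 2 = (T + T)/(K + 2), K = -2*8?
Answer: -212/7 ≈ -30.286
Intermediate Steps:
K = -16
Y(T) = 4 - 2*T/7 (Y(T) = 4 + 2*((T + T)/(-16 + 2)) = 4 + 2*((2*T)/(-14)) = 4 + 2*((2*T)*(-1/14)) = 4 + 2*(-T/7) = 4 - 2*T/7)
P(t) = 2*t
Y(-20) - P(20) = (4 - 2/7*(-20)) - 2*20 = (4 + 40/7) - 1*40 = 68/7 - 40 = -212/7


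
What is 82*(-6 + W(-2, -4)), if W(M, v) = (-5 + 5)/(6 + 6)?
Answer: -492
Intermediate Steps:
W(M, v) = 0 (W(M, v) = 0/12 = 0*(1/12) = 0)
82*(-6 + W(-2, -4)) = 82*(-6 + 0) = 82*(-6) = -492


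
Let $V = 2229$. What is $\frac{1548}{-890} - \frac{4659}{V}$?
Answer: $- \frac{1266167}{330635} \approx -3.8295$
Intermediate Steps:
$\frac{1548}{-890} - \frac{4659}{V} = \frac{1548}{-890} - \frac{4659}{2229} = 1548 \left(- \frac{1}{890}\right) - \frac{1553}{743} = - \frac{774}{445} - \frac{1553}{743} = - \frac{1266167}{330635}$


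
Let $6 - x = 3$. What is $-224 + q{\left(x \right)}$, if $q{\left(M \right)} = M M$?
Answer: $-215$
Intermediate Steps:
$x = 3$ ($x = 6 - 3 = 3$)
$q{\left(M \right)} = M^{2}$
$-224 + q{\left(x \right)} = -224 + 3^{2} = -224 + 9 = -215$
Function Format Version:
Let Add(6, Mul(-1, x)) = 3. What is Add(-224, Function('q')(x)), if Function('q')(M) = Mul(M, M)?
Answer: -215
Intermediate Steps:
x = 3 (x = Add(6, Mul(-1, 3)) = Add(6, -3) = 3)
Function('q')(M) = Pow(M, 2)
Add(-224, Function('q')(x)) = Add(-224, Pow(3, 2)) = Add(-224, 9) = -215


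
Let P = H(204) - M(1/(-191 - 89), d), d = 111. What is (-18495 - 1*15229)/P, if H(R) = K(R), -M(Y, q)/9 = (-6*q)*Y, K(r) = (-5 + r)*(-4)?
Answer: 4721360/108443 ≈ 43.538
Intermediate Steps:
K(r) = 20 - 4*r
M(Y, q) = 54*Y*q (M(Y, q) = -9*(-6*q)*Y = -(-54)*Y*q = 54*Y*q)
H(R) = 20 - 4*R
P = -108443/140 (P = (20 - 4*204) - 54*111/(-191 - 89) = (20 - 816) - 54*111/(-280) = -796 - 54*(-1)*111/280 = -796 - 1*(-2997/140) = -796 + 2997/140 = -108443/140 ≈ -774.59)
(-18495 - 1*15229)/P = (-18495 - 1*15229)/(-108443/140) = (-18495 - 15229)*(-140/108443) = -33724*(-140/108443) = 4721360/108443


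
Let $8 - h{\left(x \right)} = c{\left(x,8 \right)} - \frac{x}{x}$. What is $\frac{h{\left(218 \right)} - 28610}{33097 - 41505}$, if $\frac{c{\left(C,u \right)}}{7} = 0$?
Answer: $\frac{28601}{8408} \approx 3.4016$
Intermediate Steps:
$c{\left(C,u \right)} = 0$ ($c{\left(C,u \right)} = 7 \cdot 0 = 0$)
$h{\left(x \right)} = 9$ ($h{\left(x \right)} = 8 - \left(0 - \frac{x}{x}\right) = 8 - \left(0 - 1\right) = 8 - -1 = 8 + 1 = 9$)
$\frac{h{\left(218 \right)} - 28610}{33097 - 41505} = \frac{9 - 28610}{33097 - 41505} = - \frac{28601}{-8408} = \left(-28601\right) \left(- \frac{1}{8408}\right) = \frac{28601}{8408}$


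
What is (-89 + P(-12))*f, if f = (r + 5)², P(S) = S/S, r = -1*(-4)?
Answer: -7128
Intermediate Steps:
r = 4
P(S) = 1
f = 81 (f = (4 + 5)² = 9² = 81)
(-89 + P(-12))*f = (-89 + 1)*81 = -88*81 = -7128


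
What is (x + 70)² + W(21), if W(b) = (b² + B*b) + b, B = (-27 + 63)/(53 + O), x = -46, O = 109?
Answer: 3128/3 ≈ 1042.7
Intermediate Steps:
B = 2/9 (B = (-27 + 63)/(53 + 109) = 36/162 = 36*(1/162) = 2/9 ≈ 0.22222)
W(b) = b² + 11*b/9 (W(b) = (b² + 2*b/9) + b = b² + 11*b/9)
(x + 70)² + W(21) = (-46 + 70)² + (⅑)*21*(11 + 9*21) = 24² + (⅑)*21*(11 + 189) = 576 + (⅑)*21*200 = 576 + 1400/3 = 3128/3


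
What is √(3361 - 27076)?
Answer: 3*I*√2635 ≈ 154.0*I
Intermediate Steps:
√(3361 - 27076) = √(-23715) = 3*I*√2635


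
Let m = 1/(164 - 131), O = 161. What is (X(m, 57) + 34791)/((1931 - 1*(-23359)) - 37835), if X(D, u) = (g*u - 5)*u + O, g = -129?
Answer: 384454/12545 ≈ 30.646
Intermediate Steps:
m = 1/33 ≈ 0.030303
X(D, u) = 161 + u*(-5 - 129*u) (X(D, u) = (-129*u - 5)*u + 161 = (-5 - 129*u)*u + 161 = u*(-5 - 129*u) + 161 = 161 + u*(-5 - 129*u))
(X(m, 57) + 34791)/((1931 - 1*(-23359)) - 37835) = ((161 - 129*57² - 5*57) + 34791)/((1931 - 1*(-23359)) - 37835) = ((161 - 129*3249 - 285) + 34791)/((1931 + 23359) - 37835) = ((161 - 419121 - 285) + 34791)/(25290 - 37835) = (-419245 + 34791)/(-12545) = -384454*(-1/12545) = 384454/12545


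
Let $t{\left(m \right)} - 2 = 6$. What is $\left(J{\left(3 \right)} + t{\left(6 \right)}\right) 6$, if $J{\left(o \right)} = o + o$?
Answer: $84$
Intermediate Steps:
$t{\left(m \right)} = 8$ ($t{\left(m \right)} = 2 + 6 = 8$)
$J{\left(o \right)} = 2 o$
$\left(J{\left(3 \right)} + t{\left(6 \right)}\right) 6 = \left(2 \cdot 3 + 8\right) 6 = \left(6 + 8\right) 6 = 14 \cdot 6 = 84$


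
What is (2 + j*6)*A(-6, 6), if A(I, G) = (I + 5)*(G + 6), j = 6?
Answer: -456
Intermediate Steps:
A(I, G) = (5 + I)*(6 + G)
(2 + j*6)*A(-6, 6) = (2 + 6*6)*(30 + 5*6 + 6*(-6) + 6*(-6)) = (2 + 36)*(30 + 30 - 36 - 36) = 38*(-12) = -456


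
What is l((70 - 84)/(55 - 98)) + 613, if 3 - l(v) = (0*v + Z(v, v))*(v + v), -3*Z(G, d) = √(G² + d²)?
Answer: 616 + 392*√2/5547 ≈ 616.10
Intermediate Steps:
Z(G, d) = -√(G² + d²)/3
l(v) = 3 + 2*v*√2*√(v²)/3 (l(v) = 3 - (0*v - √(v² + v²)/3)*(v + v) = 3 - (0 - √2*√(v²)/3)*2*v = 3 - (-√2*√(v²)/3)*2*v = 3 - (-2)*v*√2*√(v²)/3 = 3 + 2*v*√2*√(v²)/3)
l((70 - 84)/(55 - 98)) + 613 = (3 + 2*((70 - 84)/(55 - 98))*√2*√(((70 - 84)/(55 - 98))²)/3) + 613 = (3 + 2*(-14/(-43))*√2*√((-14/(-43))²)/3) + 613 = (3 + 2*(-14*(-1/43))*√2*√((-14*(-1/43))²)/3) + 613 = (3 + (⅔)*(14/43)*√2*√((14/43)²)) + 613 = (3 + (⅔)*(14/43)*√2*√(196/1849)) + 613 = (3 + (⅔)*(14/43)*√2*(14/43)) + 613 = (3 + 392*√2/5547) + 613 = 616 + 392*√2/5547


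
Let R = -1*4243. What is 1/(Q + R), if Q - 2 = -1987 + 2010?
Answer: -1/4218 ≈ -0.00023708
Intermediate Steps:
R = -4243
Q = 25 (Q = 2 + (-1987 + 2010) = 2 + 23 = 25)
1/(Q + R) = 1/(25 - 4243) = 1/(-4218) = -1/4218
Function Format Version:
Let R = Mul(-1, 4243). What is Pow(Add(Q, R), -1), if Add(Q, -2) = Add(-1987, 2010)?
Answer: Rational(-1, 4218) ≈ -0.00023708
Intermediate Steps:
R = -4243
Q = 25 (Q = Add(2, Add(-1987, 2010)) = Add(2, 23) = 25)
Pow(Add(Q, R), -1) = Pow(Add(25, -4243), -1) = Pow(-4218, -1) = Rational(-1, 4218)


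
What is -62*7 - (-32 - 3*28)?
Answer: -318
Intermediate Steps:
-62*7 - (-32 - 3*28) = -434 - (-32 - 84) = -434 - 1*(-116) = -434 + 116 = -318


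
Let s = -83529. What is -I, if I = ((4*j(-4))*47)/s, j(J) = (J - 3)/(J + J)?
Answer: 329/167058 ≈ 0.0019694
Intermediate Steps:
j(J) = (-3 + J)/(2*J) (j(J) = (-3 + J)/((2*J)) = (-3 + J)*(1/(2*J)) = (-3 + J)/(2*J))
I = -329/167058 (I = ((4*((½)*(-3 - 4)/(-4)))*47)/(-83529) = ((4*((½)*(-¼)*(-7)))*47)*(-1/83529) = ((4*(7/8))*47)*(-1/83529) = ((7/2)*47)*(-1/83529) = (329/2)*(-1/83529) = -329/167058 ≈ -0.0019694)
-I = -1*(-329/167058) = 329/167058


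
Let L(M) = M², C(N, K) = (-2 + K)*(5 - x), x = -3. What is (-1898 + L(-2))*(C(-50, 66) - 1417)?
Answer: 1714070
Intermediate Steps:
C(N, K) = -16 + 8*K (C(N, K) = (-2 + K)*(5 - 1*(-3)) = (-2 + K)*(5 + 3) = (-2 + K)*8 = -16 + 8*K)
(-1898 + L(-2))*(C(-50, 66) - 1417) = (-1898 + (-2)²)*((-16 + 8*66) - 1417) = (-1898 + 4)*((-16 + 528) - 1417) = -1894*(512 - 1417) = -1894*(-905) = 1714070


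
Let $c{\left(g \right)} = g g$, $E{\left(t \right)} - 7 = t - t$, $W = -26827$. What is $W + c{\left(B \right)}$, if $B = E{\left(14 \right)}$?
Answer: $-26778$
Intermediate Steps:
$E{\left(t \right)} = 7$ ($E{\left(t \right)} = 7 + \left(t - t\right) = 7 + 0 = 7$)
$B = 7$
$c{\left(g \right)} = g^{2}$
$W + c{\left(B \right)} = -26827 + 7^{2} = -26827 + 49 = -26778$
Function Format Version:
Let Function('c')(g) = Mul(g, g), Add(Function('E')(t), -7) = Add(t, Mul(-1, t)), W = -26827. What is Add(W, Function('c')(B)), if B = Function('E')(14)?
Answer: -26778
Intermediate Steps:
Function('E')(t) = 7 (Function('E')(t) = Add(7, Add(t, Mul(-1, t))) = Add(7, 0) = 7)
B = 7
Function('c')(g) = Pow(g, 2)
Add(W, Function('c')(B)) = Add(-26827, Pow(7, 2)) = Add(-26827, 49) = -26778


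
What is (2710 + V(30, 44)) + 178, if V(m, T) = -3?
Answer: 2885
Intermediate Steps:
(2710 + V(30, 44)) + 178 = (2710 - 3) + 178 = 2707 + 178 = 2885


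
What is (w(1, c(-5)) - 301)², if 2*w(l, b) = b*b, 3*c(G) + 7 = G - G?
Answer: 28826161/324 ≈ 88970.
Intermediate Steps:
c(G) = -7/3 (c(G) = -7/3 + (G - G)/3 = -7/3 + (⅓)*0 = -7/3 + 0 = -7/3)
w(l, b) = b²/2 (w(l, b) = (b*b)/2 = b²/2)
(w(1, c(-5)) - 301)² = ((-7/3)²/2 - 301)² = ((½)*(49/9) - 301)² = (49/18 - 301)² = (-5369/18)² = 28826161/324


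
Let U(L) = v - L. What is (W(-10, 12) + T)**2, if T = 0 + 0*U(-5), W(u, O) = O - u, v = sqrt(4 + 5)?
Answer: 484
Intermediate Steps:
v = 3 (v = sqrt(9) = 3)
U(L) = 3 - L
T = 0 (T = 0 + 0*(3 - 1*(-5)) = 0 + 0*(3 + 5) = 0 + 0*8 = 0 + 0 = 0)
(W(-10, 12) + T)**2 = ((12 - 1*(-10)) + 0)**2 = ((12 + 10) + 0)**2 = (22 + 0)**2 = 22**2 = 484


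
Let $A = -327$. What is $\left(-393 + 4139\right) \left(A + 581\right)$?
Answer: $951484$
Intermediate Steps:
$\left(-393 + 4139\right) \left(A + 581\right) = \left(-393 + 4139\right) \left(-327 + 581\right) = 3746 \cdot 254 = 951484$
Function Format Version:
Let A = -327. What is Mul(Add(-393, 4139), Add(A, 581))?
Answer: 951484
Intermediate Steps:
Mul(Add(-393, 4139), Add(A, 581)) = Mul(Add(-393, 4139), Add(-327, 581)) = Mul(3746, 254) = 951484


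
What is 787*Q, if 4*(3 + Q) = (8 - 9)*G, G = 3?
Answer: -11805/4 ≈ -2951.3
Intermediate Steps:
Q = -15/4 (Q = -3 + ((8 - 9)*3)/4 = -3 + (-1*3)/4 = -3 + (¼)*(-3) = -3 - ¾ = -15/4 ≈ -3.7500)
787*Q = 787*(-15/4) = -11805/4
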